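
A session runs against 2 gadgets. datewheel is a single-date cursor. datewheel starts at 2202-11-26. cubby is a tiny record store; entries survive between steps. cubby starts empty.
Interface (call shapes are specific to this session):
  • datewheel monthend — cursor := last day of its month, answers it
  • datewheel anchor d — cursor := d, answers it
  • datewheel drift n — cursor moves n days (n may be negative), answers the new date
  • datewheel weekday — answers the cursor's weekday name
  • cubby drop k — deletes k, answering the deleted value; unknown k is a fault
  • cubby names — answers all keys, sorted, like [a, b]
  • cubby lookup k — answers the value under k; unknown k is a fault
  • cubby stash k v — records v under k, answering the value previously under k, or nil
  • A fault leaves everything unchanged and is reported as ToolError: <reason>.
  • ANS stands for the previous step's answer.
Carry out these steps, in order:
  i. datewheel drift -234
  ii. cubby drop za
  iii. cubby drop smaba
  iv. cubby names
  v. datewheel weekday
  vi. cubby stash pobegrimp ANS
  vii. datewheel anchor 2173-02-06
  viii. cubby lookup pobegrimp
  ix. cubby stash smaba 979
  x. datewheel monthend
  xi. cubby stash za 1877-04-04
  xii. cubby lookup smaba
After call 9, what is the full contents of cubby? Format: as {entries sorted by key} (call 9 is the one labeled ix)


Calling datewheel drift on n: -234, yielding 2202-04-06.
Now I run cubby drop on k: za, → ToolError: no such key za.
I use cubby drop on k: smaba, which returns ToolError: no such key smaba.
Next I call cubby names(), yielding [].
I invoke datewheel weekday(), and observe Tuesday.
I call cubby stash on k: pobegrimp, v: ANS: nil.
Now I run datewheel anchor on d: 2173-02-06, and get 2173-02-06.
I run cubby lookup on k: pobegrimp, → Tuesday.
I run cubby stash on k: smaba, v: 979, — result: nil.
I run datewheel monthend(), — result: 2173-02-28.
I invoke cubby stash on k: za, v: 1877-04-04: nil.
I try cubby lookup on k: smaba, → 979.

Answer: {pobegrimp=Tuesday, smaba=979}


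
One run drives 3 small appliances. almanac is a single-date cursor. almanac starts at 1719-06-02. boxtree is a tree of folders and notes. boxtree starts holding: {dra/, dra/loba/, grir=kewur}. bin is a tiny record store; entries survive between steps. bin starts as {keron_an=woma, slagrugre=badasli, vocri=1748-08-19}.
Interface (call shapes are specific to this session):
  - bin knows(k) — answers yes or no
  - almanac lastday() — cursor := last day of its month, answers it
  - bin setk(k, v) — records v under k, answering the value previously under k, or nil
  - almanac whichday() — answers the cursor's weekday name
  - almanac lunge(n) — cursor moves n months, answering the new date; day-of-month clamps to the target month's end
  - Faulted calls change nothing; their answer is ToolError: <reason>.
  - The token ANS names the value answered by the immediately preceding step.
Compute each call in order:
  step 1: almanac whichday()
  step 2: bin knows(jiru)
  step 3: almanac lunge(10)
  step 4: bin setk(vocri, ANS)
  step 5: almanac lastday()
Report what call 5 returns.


CALL almanac whichday[]
RET  Friday
CALL bin knows[k: jiru]
RET  no
CALL almanac lunge[n: 10]
RET  1720-04-02
CALL bin setk[k: vocri; v: ANS]
RET  1748-08-19
CALL almanac lastday[]
RET  1720-04-30

Answer: 1720-04-30


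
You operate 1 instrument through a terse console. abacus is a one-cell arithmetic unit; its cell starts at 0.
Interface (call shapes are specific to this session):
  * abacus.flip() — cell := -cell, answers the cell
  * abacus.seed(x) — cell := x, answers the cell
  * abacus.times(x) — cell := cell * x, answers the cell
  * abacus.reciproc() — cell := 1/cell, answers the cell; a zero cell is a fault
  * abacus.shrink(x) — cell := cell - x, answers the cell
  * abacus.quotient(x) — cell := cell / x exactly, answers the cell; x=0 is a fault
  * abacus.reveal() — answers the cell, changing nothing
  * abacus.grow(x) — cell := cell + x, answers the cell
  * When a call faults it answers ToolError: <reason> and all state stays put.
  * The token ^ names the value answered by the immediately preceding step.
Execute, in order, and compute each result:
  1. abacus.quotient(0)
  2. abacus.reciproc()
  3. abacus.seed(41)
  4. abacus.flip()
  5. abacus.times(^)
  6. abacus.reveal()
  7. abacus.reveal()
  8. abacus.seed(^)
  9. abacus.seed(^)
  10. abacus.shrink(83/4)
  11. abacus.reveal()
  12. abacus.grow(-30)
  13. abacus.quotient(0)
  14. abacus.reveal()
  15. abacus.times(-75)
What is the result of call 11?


Answer: 6641/4

Derivation:
Next I call abacus.quotient passing x→0, and see ToolError: division by zero.
I call abacus.reciproc, giving ToolError: reciprocal of zero.
I use abacus.seed passing x→41, and get 41.
I call abacus.flip, → -41.
I try abacus.times passing x→^, which returns 1681.
Then abacus.reveal(), and see 1681.
I try abacus.reveal(): 1681.
I run abacus.seed passing x→^, → 1681.
Invoking abacus.seed passing x→^, → 1681.
Now I run abacus.shrink passing x→83/4, and get 6641/4.
I call abacus.reveal, and get 6641/4.
Next I call abacus.grow passing x→-30: 6521/4.
Now I run abacus.quotient passing x→0, giving ToolError: division by zero.
Now I run abacus.reveal(), yielding 6521/4.
I call abacus.times passing x→-75, and see -489075/4.


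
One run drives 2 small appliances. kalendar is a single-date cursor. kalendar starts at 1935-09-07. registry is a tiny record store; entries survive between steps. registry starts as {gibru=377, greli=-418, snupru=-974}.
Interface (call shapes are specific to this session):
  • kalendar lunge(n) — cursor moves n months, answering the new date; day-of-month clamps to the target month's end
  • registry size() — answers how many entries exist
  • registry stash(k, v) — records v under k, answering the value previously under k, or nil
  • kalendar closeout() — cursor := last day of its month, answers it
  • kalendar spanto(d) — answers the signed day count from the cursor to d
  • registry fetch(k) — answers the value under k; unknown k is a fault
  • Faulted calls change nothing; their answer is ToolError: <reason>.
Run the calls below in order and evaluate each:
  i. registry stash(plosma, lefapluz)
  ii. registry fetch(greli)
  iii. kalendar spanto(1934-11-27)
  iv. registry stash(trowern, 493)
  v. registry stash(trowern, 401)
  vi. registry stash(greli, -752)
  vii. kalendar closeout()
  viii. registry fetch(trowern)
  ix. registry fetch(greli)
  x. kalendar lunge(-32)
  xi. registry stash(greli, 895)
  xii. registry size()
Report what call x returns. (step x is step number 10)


Do: registry stash[k→plosma; v→lefapluz]
See: nil
Do: registry fetch[k→greli]
See: -418
Do: kalendar spanto[d→1934-11-27]
See: -284
Do: registry stash[k→trowern; v→493]
See: nil
Do: registry stash[k→trowern; v→401]
See: 493
Do: registry stash[k→greli; v→-752]
See: -418
Do: kalendar closeout[]
See: 1935-09-30
Do: registry fetch[k→trowern]
See: 401
Do: registry fetch[k→greli]
See: -752
Do: kalendar lunge[n→-32]
See: 1933-01-30
Do: registry stash[k→greli; v→895]
See: -752
Do: registry size[]
See: 5

Answer: 1933-01-30


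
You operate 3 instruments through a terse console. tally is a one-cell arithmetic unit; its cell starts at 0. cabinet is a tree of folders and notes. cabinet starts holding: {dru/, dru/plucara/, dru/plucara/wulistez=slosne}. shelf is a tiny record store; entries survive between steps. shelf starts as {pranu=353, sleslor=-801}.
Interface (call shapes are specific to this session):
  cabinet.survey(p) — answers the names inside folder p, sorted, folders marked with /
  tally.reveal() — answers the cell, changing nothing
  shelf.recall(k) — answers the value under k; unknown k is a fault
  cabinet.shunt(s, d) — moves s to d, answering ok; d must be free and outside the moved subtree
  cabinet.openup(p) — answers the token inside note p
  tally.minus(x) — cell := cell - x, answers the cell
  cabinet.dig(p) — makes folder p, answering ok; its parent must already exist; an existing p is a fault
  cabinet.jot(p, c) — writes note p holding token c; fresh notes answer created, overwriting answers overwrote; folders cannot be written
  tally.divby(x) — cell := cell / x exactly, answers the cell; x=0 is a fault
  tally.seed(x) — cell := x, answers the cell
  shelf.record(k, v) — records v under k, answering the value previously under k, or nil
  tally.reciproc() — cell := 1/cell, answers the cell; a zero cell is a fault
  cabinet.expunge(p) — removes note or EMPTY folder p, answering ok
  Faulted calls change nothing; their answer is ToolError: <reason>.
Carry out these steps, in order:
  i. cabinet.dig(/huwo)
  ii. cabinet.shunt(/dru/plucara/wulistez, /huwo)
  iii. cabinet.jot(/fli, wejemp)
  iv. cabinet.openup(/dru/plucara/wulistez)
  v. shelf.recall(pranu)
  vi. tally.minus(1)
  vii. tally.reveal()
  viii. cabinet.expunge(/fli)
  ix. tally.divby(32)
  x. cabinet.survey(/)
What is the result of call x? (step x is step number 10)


Answer: [dru/, huwo/]

Derivation:
! cabinet.dig(p=/huwo) -> ok
! cabinet.shunt(s=/dru/plucara/wulistez, d=/huwo) -> ToolError: exists
! cabinet.jot(p=/fli, c=wejemp) -> created
! cabinet.openup(p=/dru/plucara/wulistez) -> slosne
! shelf.recall(k=pranu) -> 353
! tally.minus(x=1) -> -1
! tally.reveal() -> -1
! cabinet.expunge(p=/fli) -> ok
! tally.divby(x=32) -> -1/32
! cabinet.survey(p=/) -> [dru/, huwo/]


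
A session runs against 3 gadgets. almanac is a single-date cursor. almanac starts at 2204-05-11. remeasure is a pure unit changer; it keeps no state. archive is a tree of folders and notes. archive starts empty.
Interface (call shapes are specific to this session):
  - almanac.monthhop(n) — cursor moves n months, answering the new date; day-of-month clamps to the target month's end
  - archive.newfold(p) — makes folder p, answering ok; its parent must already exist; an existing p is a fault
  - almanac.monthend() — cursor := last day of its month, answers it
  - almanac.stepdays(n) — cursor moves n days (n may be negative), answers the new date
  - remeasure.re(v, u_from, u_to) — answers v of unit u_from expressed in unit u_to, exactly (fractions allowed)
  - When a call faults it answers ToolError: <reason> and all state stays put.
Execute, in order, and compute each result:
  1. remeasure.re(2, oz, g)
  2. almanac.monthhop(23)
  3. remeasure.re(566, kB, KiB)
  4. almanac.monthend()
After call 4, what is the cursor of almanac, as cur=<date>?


Answer: cur=2206-04-30

Derivation:
>> remeasure.re(v='2', u_from='oz', u_to='g')
<< 45359237/800000
>> almanac.monthhop(n='23')
<< 2206-04-11
>> remeasure.re(v='566', u_from='kB', u_to='KiB')
<< 35375/64
>> almanac.monthend()
<< 2206-04-30


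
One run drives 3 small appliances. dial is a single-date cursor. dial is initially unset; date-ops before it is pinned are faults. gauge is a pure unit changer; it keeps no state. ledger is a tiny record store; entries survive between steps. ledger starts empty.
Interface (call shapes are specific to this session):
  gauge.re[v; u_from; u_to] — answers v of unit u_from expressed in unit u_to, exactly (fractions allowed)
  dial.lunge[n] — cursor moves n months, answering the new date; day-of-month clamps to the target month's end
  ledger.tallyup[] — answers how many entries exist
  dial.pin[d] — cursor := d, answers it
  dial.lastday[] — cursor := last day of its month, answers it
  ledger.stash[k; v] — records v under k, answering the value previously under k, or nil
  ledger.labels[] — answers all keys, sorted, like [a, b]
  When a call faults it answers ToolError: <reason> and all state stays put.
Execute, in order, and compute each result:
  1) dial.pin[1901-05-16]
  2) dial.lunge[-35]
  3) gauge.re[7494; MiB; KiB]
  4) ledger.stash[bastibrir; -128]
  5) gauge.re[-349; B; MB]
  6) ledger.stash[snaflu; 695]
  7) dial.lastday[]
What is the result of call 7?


% dial.pin(1901-05-16) ~> 1901-05-16
% dial.lunge(-35) ~> 1898-06-16
% gauge.re(7494, MiB, KiB) ~> 7673856
% ledger.stash(bastibrir, -128) ~> nil
% gauge.re(-349, B, MB) ~> -349/1000000
% ledger.stash(snaflu, 695) ~> nil
% dial.lastday() ~> 1898-06-30

Answer: 1898-06-30


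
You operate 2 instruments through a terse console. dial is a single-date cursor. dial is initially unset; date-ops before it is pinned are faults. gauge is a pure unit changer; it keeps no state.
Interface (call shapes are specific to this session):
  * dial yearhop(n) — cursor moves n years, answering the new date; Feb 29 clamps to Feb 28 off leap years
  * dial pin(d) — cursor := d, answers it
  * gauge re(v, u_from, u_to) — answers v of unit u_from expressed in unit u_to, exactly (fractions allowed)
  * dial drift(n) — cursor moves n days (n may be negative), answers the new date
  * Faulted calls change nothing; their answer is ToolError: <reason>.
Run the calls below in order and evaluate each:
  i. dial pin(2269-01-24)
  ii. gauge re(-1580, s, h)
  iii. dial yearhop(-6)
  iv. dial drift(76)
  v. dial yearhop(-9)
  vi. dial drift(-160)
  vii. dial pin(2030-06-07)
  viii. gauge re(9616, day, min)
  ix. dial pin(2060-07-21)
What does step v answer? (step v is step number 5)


Step: dial pin[d: 2269-01-24]
Result: 2269-01-24
Step: gauge re[v: -1580; u_from: s; u_to: h]
Result: -79/180
Step: dial yearhop[n: -6]
Result: 2263-01-24
Step: dial drift[n: 76]
Result: 2263-04-10
Step: dial yearhop[n: -9]
Result: 2254-04-10
Step: dial drift[n: -160]
Result: 2253-11-01
Step: dial pin[d: 2030-06-07]
Result: 2030-06-07
Step: gauge re[v: 9616; u_from: day; u_to: min]
Result: 13847040
Step: dial pin[d: 2060-07-21]
Result: 2060-07-21

Answer: 2254-04-10


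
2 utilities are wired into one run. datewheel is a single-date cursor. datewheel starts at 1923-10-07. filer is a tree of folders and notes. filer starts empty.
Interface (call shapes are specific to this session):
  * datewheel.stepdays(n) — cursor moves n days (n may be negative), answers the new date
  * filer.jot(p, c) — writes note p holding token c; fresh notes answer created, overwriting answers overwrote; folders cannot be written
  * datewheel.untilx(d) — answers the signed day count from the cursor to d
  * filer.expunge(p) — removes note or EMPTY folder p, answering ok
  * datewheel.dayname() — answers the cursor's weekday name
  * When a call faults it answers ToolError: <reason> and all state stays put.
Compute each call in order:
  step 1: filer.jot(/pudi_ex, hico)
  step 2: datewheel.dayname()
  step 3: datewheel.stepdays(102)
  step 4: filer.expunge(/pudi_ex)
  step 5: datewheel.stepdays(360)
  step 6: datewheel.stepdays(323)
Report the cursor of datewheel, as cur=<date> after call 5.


Answer: cur=1925-01-11

Derivation:
Step: filer.jot[p: /pudi_ex; c: hico]
Result: created
Step: datewheel.dayname[]
Result: Sunday
Step: datewheel.stepdays[n: 102]
Result: 1924-01-17
Step: filer.expunge[p: /pudi_ex]
Result: ok
Step: datewheel.stepdays[n: 360]
Result: 1925-01-11
Step: datewheel.stepdays[n: 323]
Result: 1925-11-30


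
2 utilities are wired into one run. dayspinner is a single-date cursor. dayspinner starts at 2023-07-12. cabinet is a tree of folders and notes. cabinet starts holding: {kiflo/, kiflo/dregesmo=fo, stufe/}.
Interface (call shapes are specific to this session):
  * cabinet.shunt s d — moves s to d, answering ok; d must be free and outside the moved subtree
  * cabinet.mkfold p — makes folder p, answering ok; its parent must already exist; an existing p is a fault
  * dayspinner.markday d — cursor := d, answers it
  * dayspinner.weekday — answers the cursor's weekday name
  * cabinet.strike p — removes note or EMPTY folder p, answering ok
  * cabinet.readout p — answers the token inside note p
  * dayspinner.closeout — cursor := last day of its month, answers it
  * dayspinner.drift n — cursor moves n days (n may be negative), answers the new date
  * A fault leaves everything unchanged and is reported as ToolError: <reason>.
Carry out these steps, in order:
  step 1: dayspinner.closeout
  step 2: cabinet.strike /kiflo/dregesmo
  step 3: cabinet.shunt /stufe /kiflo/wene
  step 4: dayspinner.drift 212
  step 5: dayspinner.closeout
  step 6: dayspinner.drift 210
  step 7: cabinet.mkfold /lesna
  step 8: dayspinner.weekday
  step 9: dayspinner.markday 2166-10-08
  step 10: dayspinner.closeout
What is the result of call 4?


Answer: 2024-02-28

Derivation:
// 1. dayspinner.closeout() -> 2023-07-31
// 2. cabinet.strike(p: /kiflo/dregesmo) -> ok
// 3. cabinet.shunt(s: /stufe, d: /kiflo/wene) -> ok
// 4. dayspinner.drift(n: 212) -> 2024-02-28
// 5. dayspinner.closeout() -> 2024-02-29
// 6. dayspinner.drift(n: 210) -> 2024-09-26
// 7. cabinet.mkfold(p: /lesna) -> ok
// 8. dayspinner.weekday() -> Thursday
// 9. dayspinner.markday(d: 2166-10-08) -> 2166-10-08
// 10. dayspinner.closeout() -> 2166-10-31


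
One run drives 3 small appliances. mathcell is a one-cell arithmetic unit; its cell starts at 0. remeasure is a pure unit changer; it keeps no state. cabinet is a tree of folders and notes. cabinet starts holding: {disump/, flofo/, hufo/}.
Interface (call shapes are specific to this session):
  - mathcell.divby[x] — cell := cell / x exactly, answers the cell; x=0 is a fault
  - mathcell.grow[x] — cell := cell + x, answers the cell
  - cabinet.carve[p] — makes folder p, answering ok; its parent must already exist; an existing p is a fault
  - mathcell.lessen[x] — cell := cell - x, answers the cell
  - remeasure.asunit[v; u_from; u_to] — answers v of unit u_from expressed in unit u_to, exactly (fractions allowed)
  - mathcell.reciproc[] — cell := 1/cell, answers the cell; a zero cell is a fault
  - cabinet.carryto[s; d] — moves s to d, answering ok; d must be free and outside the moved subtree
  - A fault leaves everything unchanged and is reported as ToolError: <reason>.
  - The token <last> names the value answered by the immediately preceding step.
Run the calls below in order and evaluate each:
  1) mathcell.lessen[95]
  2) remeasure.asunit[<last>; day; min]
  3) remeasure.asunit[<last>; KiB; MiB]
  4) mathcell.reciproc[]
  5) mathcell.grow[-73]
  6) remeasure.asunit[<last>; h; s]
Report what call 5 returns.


Invoking mathcell.lessen on x='95', which returns -95.
Invoking remeasure.asunit on v='<last>', u_from='day', u_to='min', and observe -136800.
I try remeasure.asunit on v='<last>', u_from='KiB', u_to='MiB', → -4275/32.
I run mathcell.reciproc(), — result: -1/95.
I use mathcell.grow on x='-73', → -6936/95.
I invoke remeasure.asunit on v='<last>', u_from='h', u_to='s', giving -4993920/19.

Answer: -6936/95


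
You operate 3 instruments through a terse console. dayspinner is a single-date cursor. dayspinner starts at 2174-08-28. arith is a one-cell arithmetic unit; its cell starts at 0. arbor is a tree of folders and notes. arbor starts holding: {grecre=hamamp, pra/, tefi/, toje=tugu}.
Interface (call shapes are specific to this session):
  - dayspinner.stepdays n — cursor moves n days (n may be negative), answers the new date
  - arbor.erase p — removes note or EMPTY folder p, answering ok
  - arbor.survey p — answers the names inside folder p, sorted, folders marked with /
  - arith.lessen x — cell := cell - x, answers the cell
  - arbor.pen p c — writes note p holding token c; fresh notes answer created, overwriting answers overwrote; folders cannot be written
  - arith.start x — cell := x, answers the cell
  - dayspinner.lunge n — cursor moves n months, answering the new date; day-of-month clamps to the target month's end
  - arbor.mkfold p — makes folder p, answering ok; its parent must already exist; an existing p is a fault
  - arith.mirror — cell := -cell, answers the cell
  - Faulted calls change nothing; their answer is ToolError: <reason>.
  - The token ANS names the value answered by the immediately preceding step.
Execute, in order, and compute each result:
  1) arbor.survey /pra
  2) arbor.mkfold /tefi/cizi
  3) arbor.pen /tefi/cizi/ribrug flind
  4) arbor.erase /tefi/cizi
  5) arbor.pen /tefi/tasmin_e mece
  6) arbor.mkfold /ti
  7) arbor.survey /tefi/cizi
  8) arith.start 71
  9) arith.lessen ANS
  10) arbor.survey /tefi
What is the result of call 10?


Answer: [cizi/, tasmin_e]

Derivation:
[in] survey /pra
:: []
[in] mkfold /tefi/cizi
:: ok
[in] pen /tefi/cizi/ribrug flind
:: created
[in] erase /tefi/cizi
:: ToolError: not empty
[in] pen /tefi/tasmin_e mece
:: created
[in] mkfold /ti
:: ok
[in] survey /tefi/cizi
:: [ribrug]
[in] start 71
:: 71
[in] lessen ANS
:: 0
[in] survey /tefi
:: [cizi/, tasmin_e]


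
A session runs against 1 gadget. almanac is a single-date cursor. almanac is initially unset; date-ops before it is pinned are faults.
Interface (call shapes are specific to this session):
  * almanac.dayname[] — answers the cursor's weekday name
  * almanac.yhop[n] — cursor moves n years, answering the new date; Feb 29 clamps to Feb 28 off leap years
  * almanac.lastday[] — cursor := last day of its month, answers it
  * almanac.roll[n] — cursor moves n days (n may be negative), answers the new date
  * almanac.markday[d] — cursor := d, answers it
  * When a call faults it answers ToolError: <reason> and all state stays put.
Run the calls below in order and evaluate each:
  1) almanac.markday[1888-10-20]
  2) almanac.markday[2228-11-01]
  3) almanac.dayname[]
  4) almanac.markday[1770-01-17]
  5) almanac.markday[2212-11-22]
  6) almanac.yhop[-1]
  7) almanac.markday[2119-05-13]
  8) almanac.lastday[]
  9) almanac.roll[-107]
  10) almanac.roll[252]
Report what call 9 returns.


Answer: 2119-02-13

Derivation:
I try almanac.markday passing 1888-10-20, yielding 1888-10-20.
Using almanac.markday passing 2228-11-01, and observe 2228-11-01.
I use almanac.dayname(), — result: Saturday.
Now I run almanac.markday passing 1770-01-17, giving 1770-01-17.
Then almanac.markday passing 2212-11-22, yielding 2212-11-22.
I call almanac.yhop passing -1: 2211-11-22.
Next I call almanac.markday passing 2119-05-13, and get 2119-05-13.
I try almanac.lastday(), — result: 2119-05-31.
Next I call almanac.roll passing -107, → 2119-02-13.
Next I call almanac.roll passing 252, — result: 2119-10-23.


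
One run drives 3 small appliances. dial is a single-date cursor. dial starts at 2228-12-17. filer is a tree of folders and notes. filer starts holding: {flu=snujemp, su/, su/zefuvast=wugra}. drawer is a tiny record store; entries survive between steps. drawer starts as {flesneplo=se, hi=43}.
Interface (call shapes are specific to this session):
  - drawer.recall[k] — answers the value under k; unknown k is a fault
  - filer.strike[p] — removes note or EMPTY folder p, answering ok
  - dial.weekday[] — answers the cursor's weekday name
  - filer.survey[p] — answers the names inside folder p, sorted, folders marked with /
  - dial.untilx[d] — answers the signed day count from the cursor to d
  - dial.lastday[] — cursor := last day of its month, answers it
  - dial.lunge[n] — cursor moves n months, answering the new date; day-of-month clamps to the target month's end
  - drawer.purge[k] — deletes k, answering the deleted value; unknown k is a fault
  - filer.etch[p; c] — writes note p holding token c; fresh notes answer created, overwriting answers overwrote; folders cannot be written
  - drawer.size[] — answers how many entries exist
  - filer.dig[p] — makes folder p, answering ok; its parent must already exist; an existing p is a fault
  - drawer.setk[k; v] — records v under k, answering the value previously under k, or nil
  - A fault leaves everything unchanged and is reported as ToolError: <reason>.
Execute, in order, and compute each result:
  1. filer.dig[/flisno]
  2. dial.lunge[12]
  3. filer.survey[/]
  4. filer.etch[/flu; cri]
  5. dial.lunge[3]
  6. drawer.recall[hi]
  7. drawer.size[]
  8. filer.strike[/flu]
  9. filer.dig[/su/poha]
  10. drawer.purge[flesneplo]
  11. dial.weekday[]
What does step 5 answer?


>>> dig p=/flisno
:: ok
>>> lunge n=12
:: 2229-12-17
>>> survey p=/
:: [flisno/, flu, su/]
>>> etch p=/flu c=cri
:: overwrote
>>> lunge n=3
:: 2230-03-17
>>> recall k=hi
:: 43
>>> size
:: 2
>>> strike p=/flu
:: ok
>>> dig p=/su/poha
:: ok
>>> purge k=flesneplo
:: se
>>> weekday
:: Wednesday

Answer: 2230-03-17


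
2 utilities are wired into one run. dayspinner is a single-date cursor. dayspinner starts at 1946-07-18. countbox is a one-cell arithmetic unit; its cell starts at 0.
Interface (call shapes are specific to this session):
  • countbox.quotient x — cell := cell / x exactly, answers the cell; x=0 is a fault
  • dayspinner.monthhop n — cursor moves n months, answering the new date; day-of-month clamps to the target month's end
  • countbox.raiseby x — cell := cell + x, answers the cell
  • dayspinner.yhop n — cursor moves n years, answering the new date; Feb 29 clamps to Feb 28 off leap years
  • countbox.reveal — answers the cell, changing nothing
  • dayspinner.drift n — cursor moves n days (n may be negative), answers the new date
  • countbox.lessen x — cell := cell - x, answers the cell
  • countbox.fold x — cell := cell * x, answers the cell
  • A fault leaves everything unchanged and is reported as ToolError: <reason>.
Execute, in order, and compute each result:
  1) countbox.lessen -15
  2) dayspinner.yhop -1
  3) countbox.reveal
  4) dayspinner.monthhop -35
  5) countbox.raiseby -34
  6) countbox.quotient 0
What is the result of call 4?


-> countbox.lessen(x: -15)
<- 15
-> dayspinner.yhop(n: -1)
<- 1945-07-18
-> countbox.reveal()
<- 15
-> dayspinner.monthhop(n: -35)
<- 1942-08-18
-> countbox.raiseby(x: -34)
<- -19
-> countbox.quotient(x: 0)
<- ToolError: division by zero

Answer: 1942-08-18


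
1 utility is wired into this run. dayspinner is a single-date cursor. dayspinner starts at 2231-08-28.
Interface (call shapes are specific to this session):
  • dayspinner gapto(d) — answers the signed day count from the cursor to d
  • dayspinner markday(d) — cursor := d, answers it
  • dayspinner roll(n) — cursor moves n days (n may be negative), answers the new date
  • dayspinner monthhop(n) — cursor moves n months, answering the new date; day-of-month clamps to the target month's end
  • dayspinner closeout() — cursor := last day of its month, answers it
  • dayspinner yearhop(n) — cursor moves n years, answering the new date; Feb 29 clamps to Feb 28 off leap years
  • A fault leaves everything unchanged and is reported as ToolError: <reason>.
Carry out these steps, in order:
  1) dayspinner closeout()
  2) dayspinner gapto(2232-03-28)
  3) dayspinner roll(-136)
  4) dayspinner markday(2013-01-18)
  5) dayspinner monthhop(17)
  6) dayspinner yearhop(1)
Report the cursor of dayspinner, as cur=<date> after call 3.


==> dayspinner closeout()
<== 2231-08-31
==> dayspinner gapto(2232-03-28)
<== 210
==> dayspinner roll(-136)
<== 2231-04-17
==> dayspinner markday(2013-01-18)
<== 2013-01-18
==> dayspinner monthhop(17)
<== 2014-06-18
==> dayspinner yearhop(1)
<== 2015-06-18

Answer: cur=2231-04-17


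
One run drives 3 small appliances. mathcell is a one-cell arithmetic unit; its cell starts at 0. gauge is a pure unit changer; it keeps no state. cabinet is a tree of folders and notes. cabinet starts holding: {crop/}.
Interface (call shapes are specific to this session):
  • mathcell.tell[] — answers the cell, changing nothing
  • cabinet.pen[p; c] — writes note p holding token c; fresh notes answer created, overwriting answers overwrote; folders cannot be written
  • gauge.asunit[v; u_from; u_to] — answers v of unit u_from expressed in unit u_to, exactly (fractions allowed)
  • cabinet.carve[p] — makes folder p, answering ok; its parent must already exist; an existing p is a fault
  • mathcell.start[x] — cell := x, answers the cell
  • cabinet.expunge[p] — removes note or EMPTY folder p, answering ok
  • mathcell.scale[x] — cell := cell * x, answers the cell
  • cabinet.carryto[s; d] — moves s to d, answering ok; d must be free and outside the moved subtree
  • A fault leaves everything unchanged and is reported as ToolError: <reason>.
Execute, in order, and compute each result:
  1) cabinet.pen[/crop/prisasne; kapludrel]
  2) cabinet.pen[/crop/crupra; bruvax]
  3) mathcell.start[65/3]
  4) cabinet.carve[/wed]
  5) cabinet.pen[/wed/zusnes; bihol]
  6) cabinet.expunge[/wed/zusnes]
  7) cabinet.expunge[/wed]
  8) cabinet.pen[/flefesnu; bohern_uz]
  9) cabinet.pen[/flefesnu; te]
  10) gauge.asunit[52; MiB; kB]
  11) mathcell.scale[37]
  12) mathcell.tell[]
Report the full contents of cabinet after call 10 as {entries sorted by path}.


Answer: {crop/, crop/crupra=bruvax, crop/prisasne=kapludrel, flefesnu=te}

Derivation:
! cabinet.pen(/crop/prisasne, kapludrel) ~> created
! cabinet.pen(/crop/crupra, bruvax) ~> created
! mathcell.start(65/3) ~> 65/3
! cabinet.carve(/wed) ~> ok
! cabinet.pen(/wed/zusnes, bihol) ~> created
! cabinet.expunge(/wed/zusnes) ~> ok
! cabinet.expunge(/wed) ~> ok
! cabinet.pen(/flefesnu, bohern_uz) ~> created
! cabinet.pen(/flefesnu, te) ~> overwrote
! gauge.asunit(52, MiB, kB) ~> 6815744/125
! mathcell.scale(37) ~> 2405/3
! mathcell.tell() ~> 2405/3


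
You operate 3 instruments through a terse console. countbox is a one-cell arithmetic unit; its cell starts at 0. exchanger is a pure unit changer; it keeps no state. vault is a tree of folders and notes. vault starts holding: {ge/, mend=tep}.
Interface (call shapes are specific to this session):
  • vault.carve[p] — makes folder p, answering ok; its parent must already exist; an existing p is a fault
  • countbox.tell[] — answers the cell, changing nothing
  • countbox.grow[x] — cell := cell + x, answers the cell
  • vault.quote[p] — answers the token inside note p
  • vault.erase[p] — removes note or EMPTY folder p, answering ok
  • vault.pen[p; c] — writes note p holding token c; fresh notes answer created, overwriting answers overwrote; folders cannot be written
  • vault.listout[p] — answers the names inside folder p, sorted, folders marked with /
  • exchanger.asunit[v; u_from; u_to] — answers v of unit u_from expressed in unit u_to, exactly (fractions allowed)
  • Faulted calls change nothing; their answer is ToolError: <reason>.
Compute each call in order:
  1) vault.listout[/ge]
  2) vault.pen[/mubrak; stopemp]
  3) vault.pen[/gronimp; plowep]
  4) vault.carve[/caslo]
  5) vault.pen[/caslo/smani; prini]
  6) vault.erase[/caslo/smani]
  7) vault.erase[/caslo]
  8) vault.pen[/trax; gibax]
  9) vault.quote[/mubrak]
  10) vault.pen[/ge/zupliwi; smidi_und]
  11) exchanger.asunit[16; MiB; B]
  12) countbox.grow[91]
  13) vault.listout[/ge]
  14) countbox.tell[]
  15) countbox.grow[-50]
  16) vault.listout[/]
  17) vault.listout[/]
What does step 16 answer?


Answer: [ge/, gronimp, mend, mubrak, trax]

Derivation:
~$ listout p: /ge
= []
~$ pen p: /mubrak c: stopemp
= created
~$ pen p: /gronimp c: plowep
= created
~$ carve p: /caslo
= ok
~$ pen p: /caslo/smani c: prini
= created
~$ erase p: /caslo/smani
= ok
~$ erase p: /caslo
= ok
~$ pen p: /trax c: gibax
= created
~$ quote p: /mubrak
= stopemp
~$ pen p: /ge/zupliwi c: smidi_und
= created
~$ asunit v: 16 u_from: MiB u_to: B
= 16777216
~$ grow x: 91
= 91
~$ listout p: /ge
= [zupliwi]
~$ tell
= 91
~$ grow x: -50
= 41
~$ listout p: /
= [ge/, gronimp, mend, mubrak, trax]
~$ listout p: /
= [ge/, gronimp, mend, mubrak, trax]


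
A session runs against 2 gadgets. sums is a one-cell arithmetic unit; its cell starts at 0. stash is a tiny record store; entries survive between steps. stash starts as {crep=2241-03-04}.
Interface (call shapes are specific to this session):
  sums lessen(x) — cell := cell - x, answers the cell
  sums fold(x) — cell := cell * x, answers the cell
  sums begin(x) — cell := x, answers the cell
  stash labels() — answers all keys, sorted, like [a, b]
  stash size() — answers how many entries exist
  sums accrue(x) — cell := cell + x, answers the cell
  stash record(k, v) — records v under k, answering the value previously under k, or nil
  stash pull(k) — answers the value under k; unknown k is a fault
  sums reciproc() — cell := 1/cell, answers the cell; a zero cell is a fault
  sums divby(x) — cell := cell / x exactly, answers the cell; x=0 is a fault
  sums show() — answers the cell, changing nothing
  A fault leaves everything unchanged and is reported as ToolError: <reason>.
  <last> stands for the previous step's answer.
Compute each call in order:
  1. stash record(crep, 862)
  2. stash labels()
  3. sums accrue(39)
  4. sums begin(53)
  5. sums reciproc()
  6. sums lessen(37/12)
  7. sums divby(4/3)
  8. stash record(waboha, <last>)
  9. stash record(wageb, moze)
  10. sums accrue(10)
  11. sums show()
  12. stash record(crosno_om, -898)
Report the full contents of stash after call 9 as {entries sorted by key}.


>>> stash record k=crep v=862
[out] 2241-03-04
>>> stash labels
[out] [crep]
>>> sums accrue x=39
[out] 39
>>> sums begin x=53
[out] 53
>>> sums reciproc
[out] 1/53
>>> sums lessen x=37/12
[out] -1949/636
>>> sums divby x=4/3
[out] -1949/848
>>> stash record k=waboha v=<last>
[out] nil
>>> stash record k=wageb v=moze
[out] nil
>>> sums accrue x=10
[out] 6531/848
>>> sums show
[out] 6531/848
>>> stash record k=crosno_om v=-898
[out] nil

Answer: {crep=862, waboha=-1949/848, wageb=moze}


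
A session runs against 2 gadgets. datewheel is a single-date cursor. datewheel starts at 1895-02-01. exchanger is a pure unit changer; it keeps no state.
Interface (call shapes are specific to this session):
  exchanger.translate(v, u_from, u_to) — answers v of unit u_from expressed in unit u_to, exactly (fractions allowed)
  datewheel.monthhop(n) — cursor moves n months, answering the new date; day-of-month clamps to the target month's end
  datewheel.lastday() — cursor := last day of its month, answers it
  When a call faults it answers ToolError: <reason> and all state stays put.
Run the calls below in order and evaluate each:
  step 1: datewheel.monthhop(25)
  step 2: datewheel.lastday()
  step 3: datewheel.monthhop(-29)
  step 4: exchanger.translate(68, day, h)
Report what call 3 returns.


CALL datewheel.monthhop[25]
RET  1897-03-01
CALL datewheel.lastday[]
RET  1897-03-31
CALL datewheel.monthhop[-29]
RET  1894-10-31
CALL exchanger.translate[68; day; h]
RET  1632

Answer: 1894-10-31


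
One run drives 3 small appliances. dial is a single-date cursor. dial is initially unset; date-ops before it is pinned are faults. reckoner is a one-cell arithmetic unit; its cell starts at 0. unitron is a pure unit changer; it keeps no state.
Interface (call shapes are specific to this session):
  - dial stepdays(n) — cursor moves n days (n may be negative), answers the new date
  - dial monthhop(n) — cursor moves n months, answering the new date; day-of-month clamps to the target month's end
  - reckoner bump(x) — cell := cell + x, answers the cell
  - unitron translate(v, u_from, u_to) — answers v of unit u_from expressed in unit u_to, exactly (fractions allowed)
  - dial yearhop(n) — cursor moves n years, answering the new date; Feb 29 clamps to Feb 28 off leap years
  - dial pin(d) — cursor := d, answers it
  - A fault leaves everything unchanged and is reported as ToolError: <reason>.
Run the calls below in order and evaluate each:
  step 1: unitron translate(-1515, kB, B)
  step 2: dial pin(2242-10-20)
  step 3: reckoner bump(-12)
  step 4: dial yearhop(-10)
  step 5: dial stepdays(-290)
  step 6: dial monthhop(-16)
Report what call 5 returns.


Answer: 2232-01-04

Derivation:
I invoke unitron translate using v→-1515, u_from→kB, u_to→B, and get -1515000.
I call dial pin using d→2242-10-20, → 2242-10-20.
I try reckoner bump using x→-12, → -12.
Next I call dial yearhop using n→-10, giving 2232-10-20.
Now I run dial stepdays using n→-290, → 2232-01-04.
I invoke dial monthhop using n→-16, giving 2230-09-04.


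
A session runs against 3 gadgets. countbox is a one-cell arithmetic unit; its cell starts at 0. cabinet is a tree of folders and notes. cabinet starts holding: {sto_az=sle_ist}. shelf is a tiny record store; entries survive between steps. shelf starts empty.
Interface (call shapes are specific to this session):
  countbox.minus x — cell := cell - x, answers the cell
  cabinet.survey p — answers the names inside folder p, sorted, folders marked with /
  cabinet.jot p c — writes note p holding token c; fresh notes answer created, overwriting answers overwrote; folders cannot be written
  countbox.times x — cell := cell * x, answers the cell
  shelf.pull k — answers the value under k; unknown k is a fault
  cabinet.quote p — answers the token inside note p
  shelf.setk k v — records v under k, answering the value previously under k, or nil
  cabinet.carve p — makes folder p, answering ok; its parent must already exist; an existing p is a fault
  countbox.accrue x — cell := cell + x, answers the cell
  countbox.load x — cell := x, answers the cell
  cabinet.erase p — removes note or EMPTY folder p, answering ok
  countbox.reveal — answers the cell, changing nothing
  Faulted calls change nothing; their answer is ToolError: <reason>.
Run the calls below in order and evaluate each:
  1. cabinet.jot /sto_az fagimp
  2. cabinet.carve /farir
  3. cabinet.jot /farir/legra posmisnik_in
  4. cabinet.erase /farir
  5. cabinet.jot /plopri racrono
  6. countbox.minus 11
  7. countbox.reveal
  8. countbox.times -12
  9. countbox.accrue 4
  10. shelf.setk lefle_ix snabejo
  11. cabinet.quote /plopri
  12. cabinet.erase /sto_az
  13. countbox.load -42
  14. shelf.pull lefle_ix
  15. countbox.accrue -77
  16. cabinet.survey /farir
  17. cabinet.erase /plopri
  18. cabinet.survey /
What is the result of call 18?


Answer: [farir/]

Derivation:
-- cabinet.jot(p: /sto_az, c: fagimp) ~> overwrote
-- cabinet.carve(p: /farir) ~> ok
-- cabinet.jot(p: /farir/legra, c: posmisnik_in) ~> created
-- cabinet.erase(p: /farir) ~> ToolError: not empty
-- cabinet.jot(p: /plopri, c: racrono) ~> created
-- countbox.minus(x: 11) ~> -11
-- countbox.reveal() ~> -11
-- countbox.times(x: -12) ~> 132
-- countbox.accrue(x: 4) ~> 136
-- shelf.setk(k: lefle_ix, v: snabejo) ~> nil
-- cabinet.quote(p: /plopri) ~> racrono
-- cabinet.erase(p: /sto_az) ~> ok
-- countbox.load(x: -42) ~> -42
-- shelf.pull(k: lefle_ix) ~> snabejo
-- countbox.accrue(x: -77) ~> -119
-- cabinet.survey(p: /farir) ~> [legra]
-- cabinet.erase(p: /plopri) ~> ok
-- cabinet.survey(p: /) ~> [farir/]


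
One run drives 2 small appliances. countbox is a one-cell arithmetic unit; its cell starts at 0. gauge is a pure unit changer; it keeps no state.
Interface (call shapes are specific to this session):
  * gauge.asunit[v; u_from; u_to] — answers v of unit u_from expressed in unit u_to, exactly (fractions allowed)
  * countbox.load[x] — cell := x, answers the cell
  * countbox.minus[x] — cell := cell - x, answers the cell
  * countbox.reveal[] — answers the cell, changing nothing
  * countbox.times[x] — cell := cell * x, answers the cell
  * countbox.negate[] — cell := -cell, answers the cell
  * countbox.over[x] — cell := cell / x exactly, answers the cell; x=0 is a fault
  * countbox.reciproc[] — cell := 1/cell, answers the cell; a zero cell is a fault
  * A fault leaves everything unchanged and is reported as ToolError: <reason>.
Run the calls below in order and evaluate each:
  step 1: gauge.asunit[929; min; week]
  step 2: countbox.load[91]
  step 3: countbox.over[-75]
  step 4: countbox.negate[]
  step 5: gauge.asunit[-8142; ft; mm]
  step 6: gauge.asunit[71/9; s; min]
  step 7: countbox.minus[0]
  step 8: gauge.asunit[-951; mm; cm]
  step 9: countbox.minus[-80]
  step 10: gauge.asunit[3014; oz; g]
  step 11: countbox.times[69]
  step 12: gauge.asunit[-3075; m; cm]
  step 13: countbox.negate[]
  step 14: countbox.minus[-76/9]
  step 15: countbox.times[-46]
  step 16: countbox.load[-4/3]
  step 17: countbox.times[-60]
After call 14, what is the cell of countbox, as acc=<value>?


Act: asunit[929; min; week]
Obs: 929/10080
Act: load[91]
Obs: 91
Act: over[-75]
Obs: -91/75
Act: negate[]
Obs: 91/75
Act: asunit[-8142; ft; mm]
Obs: -12408408/5
Act: asunit[71/9; s; min]
Obs: 71/540
Act: minus[0]
Obs: 91/75
Act: asunit[-951; mm; cm]
Obs: -951/10
Act: minus[-80]
Obs: 6091/75
Act: asunit[3014; oz; g]
Obs: 68356370159/800000
Act: times[69]
Obs: 140093/25
Act: asunit[-3075; m; cm]
Obs: -307500
Act: negate[]
Obs: -140093/25
Act: minus[-76/9]
Obs: -1258937/225
Act: times[-46]
Obs: 57911102/225
Act: load[-4/3]
Obs: -4/3
Act: times[-60]
Obs: 80

Answer: acc=-1258937/225
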